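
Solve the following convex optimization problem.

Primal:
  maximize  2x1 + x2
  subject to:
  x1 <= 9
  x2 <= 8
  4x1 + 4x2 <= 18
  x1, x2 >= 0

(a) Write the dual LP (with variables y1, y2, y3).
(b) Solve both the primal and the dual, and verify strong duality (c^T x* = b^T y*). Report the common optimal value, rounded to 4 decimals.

The standard primal-dual pair for 'max c^T x s.t. A x <= b, x >= 0' is:
  Dual:  min b^T y  s.t.  A^T y >= c,  y >= 0.

So the dual LP is:
  minimize  9y1 + 8y2 + 18y3
  subject to:
    y1 + 4y3 >= 2
    y2 + 4y3 >= 1
    y1, y2, y3 >= 0

Solving the primal: x* = (4.5, 0).
  primal value c^T x* = 9.
Solving the dual: y* = (0, 0, 0.5).
  dual value b^T y* = 9.
Strong duality: c^T x* = b^T y*. Confirmed.

9


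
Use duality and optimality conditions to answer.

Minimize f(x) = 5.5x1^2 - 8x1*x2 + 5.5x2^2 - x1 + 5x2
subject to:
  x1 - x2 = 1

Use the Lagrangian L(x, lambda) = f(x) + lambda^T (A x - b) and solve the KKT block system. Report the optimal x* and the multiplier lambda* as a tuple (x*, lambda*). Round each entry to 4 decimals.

Form the Lagrangian:
  L(x, lambda) = (1/2) x^T Q x + c^T x + lambda^T (A x - b)
Stationarity (grad_x L = 0): Q x + c + A^T lambda = 0.
Primal feasibility: A x = b.

This gives the KKT block system:
  [ Q   A^T ] [ x     ]   [-c ]
  [ A    0  ] [ lambda ] = [ b ]

Solving the linear system:
  x*      = (-0.1667, -1.1667)
  lambda* = (-6.5)
  f(x*)   = 0.4167

x* = (-0.1667, -1.1667), lambda* = (-6.5)


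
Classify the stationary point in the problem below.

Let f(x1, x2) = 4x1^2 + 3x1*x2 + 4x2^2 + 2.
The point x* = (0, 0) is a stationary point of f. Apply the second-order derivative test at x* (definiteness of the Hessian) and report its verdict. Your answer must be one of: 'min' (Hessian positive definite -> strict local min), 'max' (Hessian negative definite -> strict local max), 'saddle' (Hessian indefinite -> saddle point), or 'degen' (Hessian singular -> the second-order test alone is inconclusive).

Compute the Hessian H = grad^2 f:
  H = [[8, 3], [3, 8]]
Verify stationarity: grad f(x*) = H x* + g = (0, 0).
Eigenvalues of H: 5, 11.
Both eigenvalues > 0, so H is positive definite -> x* is a strict local min.

min


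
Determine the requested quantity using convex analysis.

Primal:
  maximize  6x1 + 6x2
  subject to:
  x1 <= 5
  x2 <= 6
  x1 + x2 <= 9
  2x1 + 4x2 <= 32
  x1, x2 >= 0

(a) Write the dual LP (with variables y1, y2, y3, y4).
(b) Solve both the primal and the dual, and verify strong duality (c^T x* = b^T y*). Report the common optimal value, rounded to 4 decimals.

The standard primal-dual pair for 'max c^T x s.t. A x <= b, x >= 0' is:
  Dual:  min b^T y  s.t.  A^T y >= c,  y >= 0.

So the dual LP is:
  minimize  5y1 + 6y2 + 9y3 + 32y4
  subject to:
    y1 + y3 + 2y4 >= 6
    y2 + y3 + 4y4 >= 6
    y1, y2, y3, y4 >= 0

Solving the primal: x* = (5, 4).
  primal value c^T x* = 54.
Solving the dual: y* = (0, 0, 6, 0).
  dual value b^T y* = 54.
Strong duality: c^T x* = b^T y*. Confirmed.

54


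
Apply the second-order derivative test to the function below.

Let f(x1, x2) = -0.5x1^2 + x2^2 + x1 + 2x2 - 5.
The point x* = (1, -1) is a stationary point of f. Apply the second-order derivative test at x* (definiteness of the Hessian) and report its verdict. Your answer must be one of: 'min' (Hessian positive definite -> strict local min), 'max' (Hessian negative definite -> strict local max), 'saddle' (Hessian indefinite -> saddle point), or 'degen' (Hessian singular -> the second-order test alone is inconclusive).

Compute the Hessian H = grad^2 f:
  H = [[-1, 0], [0, 2]]
Verify stationarity: grad f(x*) = H x* + g = (0, 0).
Eigenvalues of H: -1, 2.
Eigenvalues have mixed signs, so H is indefinite -> x* is a saddle point.

saddle


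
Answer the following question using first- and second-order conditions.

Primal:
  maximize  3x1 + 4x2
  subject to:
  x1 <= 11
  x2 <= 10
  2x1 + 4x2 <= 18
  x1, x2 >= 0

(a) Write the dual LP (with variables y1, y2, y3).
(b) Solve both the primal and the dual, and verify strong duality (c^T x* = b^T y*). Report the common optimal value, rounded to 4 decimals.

The standard primal-dual pair for 'max c^T x s.t. A x <= b, x >= 0' is:
  Dual:  min b^T y  s.t.  A^T y >= c,  y >= 0.

So the dual LP is:
  minimize  11y1 + 10y2 + 18y3
  subject to:
    y1 + 2y3 >= 3
    y2 + 4y3 >= 4
    y1, y2, y3 >= 0

Solving the primal: x* = (9, 0).
  primal value c^T x* = 27.
Solving the dual: y* = (0, 0, 1.5).
  dual value b^T y* = 27.
Strong duality: c^T x* = b^T y*. Confirmed.

27


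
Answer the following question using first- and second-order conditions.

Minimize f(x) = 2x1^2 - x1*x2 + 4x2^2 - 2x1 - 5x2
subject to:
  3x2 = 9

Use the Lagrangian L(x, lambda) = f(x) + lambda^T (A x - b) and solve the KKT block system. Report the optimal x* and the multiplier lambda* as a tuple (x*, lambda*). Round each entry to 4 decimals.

Form the Lagrangian:
  L(x, lambda) = (1/2) x^T Q x + c^T x + lambda^T (A x - b)
Stationarity (grad_x L = 0): Q x + c + A^T lambda = 0.
Primal feasibility: A x = b.

This gives the KKT block system:
  [ Q   A^T ] [ x     ]   [-c ]
  [ A    0  ] [ lambda ] = [ b ]

Solving the linear system:
  x*      = (1.25, 3)
  lambda* = (-5.9167)
  f(x*)   = 17.875

x* = (1.25, 3), lambda* = (-5.9167)


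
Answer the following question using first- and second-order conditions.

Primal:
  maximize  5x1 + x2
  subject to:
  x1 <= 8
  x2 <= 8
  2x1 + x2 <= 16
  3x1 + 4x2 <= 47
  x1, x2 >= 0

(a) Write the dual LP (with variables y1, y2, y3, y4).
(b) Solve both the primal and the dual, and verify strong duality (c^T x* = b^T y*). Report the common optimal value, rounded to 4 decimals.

The standard primal-dual pair for 'max c^T x s.t. A x <= b, x >= 0' is:
  Dual:  min b^T y  s.t.  A^T y >= c,  y >= 0.

So the dual LP is:
  minimize  8y1 + 8y2 + 16y3 + 47y4
  subject to:
    y1 + 2y3 + 3y4 >= 5
    y2 + y3 + 4y4 >= 1
    y1, y2, y3, y4 >= 0

Solving the primal: x* = (8, 0).
  primal value c^T x* = 40.
Solving the dual: y* = (0, 0, 2.5, 0).
  dual value b^T y* = 40.
Strong duality: c^T x* = b^T y*. Confirmed.

40


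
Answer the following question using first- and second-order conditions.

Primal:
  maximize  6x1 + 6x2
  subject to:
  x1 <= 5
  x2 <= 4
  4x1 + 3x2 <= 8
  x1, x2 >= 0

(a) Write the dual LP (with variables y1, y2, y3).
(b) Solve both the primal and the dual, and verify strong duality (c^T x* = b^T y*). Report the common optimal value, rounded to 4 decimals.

The standard primal-dual pair for 'max c^T x s.t. A x <= b, x >= 0' is:
  Dual:  min b^T y  s.t.  A^T y >= c,  y >= 0.

So the dual LP is:
  minimize  5y1 + 4y2 + 8y3
  subject to:
    y1 + 4y3 >= 6
    y2 + 3y3 >= 6
    y1, y2, y3 >= 0

Solving the primal: x* = (0, 2.6667).
  primal value c^T x* = 16.
Solving the dual: y* = (0, 0, 2).
  dual value b^T y* = 16.
Strong duality: c^T x* = b^T y*. Confirmed.

16


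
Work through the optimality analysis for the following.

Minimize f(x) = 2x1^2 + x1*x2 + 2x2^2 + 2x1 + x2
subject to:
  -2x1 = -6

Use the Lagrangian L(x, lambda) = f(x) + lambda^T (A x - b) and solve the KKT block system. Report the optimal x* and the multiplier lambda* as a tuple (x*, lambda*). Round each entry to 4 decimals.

Form the Lagrangian:
  L(x, lambda) = (1/2) x^T Q x + c^T x + lambda^T (A x - b)
Stationarity (grad_x L = 0): Q x + c + A^T lambda = 0.
Primal feasibility: A x = b.

This gives the KKT block system:
  [ Q   A^T ] [ x     ]   [-c ]
  [ A    0  ] [ lambda ] = [ b ]

Solving the linear system:
  x*      = (3, -1)
  lambda* = (6.5)
  f(x*)   = 22

x* = (3, -1), lambda* = (6.5)


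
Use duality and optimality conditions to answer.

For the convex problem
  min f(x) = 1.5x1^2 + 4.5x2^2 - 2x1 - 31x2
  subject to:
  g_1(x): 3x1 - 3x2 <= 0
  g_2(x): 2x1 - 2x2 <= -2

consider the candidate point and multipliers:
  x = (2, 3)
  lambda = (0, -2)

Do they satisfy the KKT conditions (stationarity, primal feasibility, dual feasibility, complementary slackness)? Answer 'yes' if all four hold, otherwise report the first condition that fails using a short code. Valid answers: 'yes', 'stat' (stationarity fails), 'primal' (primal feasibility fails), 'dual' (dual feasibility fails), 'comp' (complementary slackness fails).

Gradient of f: grad f(x) = Q x + c = (4, -4)
Constraint values g_i(x) = a_i^T x - b_i:
  g_1((2, 3)) = -3
  g_2((2, 3)) = 0
Stationarity residual: grad f(x) + sum_i lambda_i a_i = (0, 0)
  -> stationarity OK
Primal feasibility (all g_i <= 0): OK
Dual feasibility (all lambda_i >= 0): FAILS
Complementary slackness (lambda_i * g_i(x) = 0 for all i): OK

Verdict: the first failing condition is dual_feasibility -> dual.

dual


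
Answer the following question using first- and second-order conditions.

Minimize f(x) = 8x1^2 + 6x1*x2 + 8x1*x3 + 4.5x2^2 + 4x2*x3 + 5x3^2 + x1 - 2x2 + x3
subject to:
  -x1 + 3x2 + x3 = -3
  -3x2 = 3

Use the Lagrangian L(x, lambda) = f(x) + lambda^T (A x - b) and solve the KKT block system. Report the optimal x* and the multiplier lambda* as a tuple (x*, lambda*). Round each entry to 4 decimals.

Form the Lagrangian:
  L(x, lambda) = (1/2) x^T Q x + c^T x + lambda^T (A x - b)
Stationarity (grad_x L = 0): Q x + c + A^T lambda = 0.
Primal feasibility: A x = b.

This gives the KKT block system:
  [ Q   A^T ] [ x     ]   [-c ]
  [ A    0  ] [ lambda ] = [ b ]

Solving the linear system:
  x*      = (0.1905, -1, 0.1905)
  lambda* = (-0.4286, -3.4603)
  f(x*)   = 5.7381

x* = (0.1905, -1, 0.1905), lambda* = (-0.4286, -3.4603)


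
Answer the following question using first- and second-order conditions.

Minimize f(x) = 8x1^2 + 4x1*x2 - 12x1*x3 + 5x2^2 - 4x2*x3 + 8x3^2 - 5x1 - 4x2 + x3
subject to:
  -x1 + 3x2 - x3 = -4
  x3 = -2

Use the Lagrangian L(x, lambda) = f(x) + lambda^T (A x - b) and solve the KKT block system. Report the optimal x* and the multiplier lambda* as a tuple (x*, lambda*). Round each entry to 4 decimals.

Form the Lagrangian:
  L(x, lambda) = (1/2) x^T Q x + c^T x + lambda^T (A x - b)
Stationarity (grad_x L = 0): Q x + c + A^T lambda = 0.
Primal feasibility: A x = b.

This gives the KKT block system:
  [ Q   A^T ] [ x     ]   [-c ]
  [ A    0  ] [ lambda ] = [ b ]

Solving the linear system:
  x*      = (-0.2865, -2.0955, -2)
  lambda* = (6.0337, 25.2135)
  f(x*)   = 41.1882

x* = (-0.2865, -2.0955, -2), lambda* = (6.0337, 25.2135)


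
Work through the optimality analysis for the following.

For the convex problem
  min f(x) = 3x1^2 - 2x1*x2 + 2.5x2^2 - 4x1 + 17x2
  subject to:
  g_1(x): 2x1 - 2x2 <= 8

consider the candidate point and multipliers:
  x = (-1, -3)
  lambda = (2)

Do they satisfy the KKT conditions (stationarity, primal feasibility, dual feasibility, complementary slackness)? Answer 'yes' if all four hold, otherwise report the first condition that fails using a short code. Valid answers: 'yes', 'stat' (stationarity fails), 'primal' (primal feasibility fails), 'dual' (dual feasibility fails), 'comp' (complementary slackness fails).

Gradient of f: grad f(x) = Q x + c = (-4, 4)
Constraint values g_i(x) = a_i^T x - b_i:
  g_1((-1, -3)) = -4
Stationarity residual: grad f(x) + sum_i lambda_i a_i = (0, 0)
  -> stationarity OK
Primal feasibility (all g_i <= 0): OK
Dual feasibility (all lambda_i >= 0): OK
Complementary slackness (lambda_i * g_i(x) = 0 for all i): FAILS

Verdict: the first failing condition is complementary_slackness -> comp.

comp


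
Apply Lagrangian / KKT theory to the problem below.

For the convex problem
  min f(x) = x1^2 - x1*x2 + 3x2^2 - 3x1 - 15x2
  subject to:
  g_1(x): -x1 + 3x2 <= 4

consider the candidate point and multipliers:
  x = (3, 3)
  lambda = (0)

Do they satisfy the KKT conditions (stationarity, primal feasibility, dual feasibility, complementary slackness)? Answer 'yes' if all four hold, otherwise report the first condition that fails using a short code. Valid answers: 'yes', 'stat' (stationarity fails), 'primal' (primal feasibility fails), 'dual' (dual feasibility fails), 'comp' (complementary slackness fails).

Gradient of f: grad f(x) = Q x + c = (0, 0)
Constraint values g_i(x) = a_i^T x - b_i:
  g_1((3, 3)) = 2
Stationarity residual: grad f(x) + sum_i lambda_i a_i = (0, 0)
  -> stationarity OK
Primal feasibility (all g_i <= 0): FAILS
Dual feasibility (all lambda_i >= 0): OK
Complementary slackness (lambda_i * g_i(x) = 0 for all i): OK

Verdict: the first failing condition is primal_feasibility -> primal.

primal


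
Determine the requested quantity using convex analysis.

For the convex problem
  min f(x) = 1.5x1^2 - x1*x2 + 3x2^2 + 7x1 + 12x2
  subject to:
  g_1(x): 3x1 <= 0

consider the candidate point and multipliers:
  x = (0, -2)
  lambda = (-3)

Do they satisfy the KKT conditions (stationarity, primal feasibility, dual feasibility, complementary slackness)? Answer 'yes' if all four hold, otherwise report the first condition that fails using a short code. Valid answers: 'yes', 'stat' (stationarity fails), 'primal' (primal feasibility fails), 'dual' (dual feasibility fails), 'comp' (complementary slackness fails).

Gradient of f: grad f(x) = Q x + c = (9, 0)
Constraint values g_i(x) = a_i^T x - b_i:
  g_1((0, -2)) = 0
Stationarity residual: grad f(x) + sum_i lambda_i a_i = (0, 0)
  -> stationarity OK
Primal feasibility (all g_i <= 0): OK
Dual feasibility (all lambda_i >= 0): FAILS
Complementary slackness (lambda_i * g_i(x) = 0 for all i): OK

Verdict: the first failing condition is dual_feasibility -> dual.

dual


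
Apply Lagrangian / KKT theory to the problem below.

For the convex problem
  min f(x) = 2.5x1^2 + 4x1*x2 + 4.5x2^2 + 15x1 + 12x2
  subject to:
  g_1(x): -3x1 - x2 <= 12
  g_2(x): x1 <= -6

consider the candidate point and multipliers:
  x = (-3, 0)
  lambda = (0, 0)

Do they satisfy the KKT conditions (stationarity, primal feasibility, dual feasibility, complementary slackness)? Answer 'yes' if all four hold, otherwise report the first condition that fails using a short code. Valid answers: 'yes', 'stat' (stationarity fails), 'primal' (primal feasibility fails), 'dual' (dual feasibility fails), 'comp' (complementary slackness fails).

Gradient of f: grad f(x) = Q x + c = (0, 0)
Constraint values g_i(x) = a_i^T x - b_i:
  g_1((-3, 0)) = -3
  g_2((-3, 0)) = 3
Stationarity residual: grad f(x) + sum_i lambda_i a_i = (0, 0)
  -> stationarity OK
Primal feasibility (all g_i <= 0): FAILS
Dual feasibility (all lambda_i >= 0): OK
Complementary slackness (lambda_i * g_i(x) = 0 for all i): OK

Verdict: the first failing condition is primal_feasibility -> primal.

primal


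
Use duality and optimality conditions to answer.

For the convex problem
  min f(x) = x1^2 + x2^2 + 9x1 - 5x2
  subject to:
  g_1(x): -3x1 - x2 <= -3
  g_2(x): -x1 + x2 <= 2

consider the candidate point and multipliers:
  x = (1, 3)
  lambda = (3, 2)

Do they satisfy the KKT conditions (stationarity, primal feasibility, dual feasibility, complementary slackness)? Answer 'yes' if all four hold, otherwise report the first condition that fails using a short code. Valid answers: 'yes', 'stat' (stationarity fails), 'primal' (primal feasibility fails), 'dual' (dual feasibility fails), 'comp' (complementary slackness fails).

Gradient of f: grad f(x) = Q x + c = (11, 1)
Constraint values g_i(x) = a_i^T x - b_i:
  g_1((1, 3)) = -3
  g_2((1, 3)) = 0
Stationarity residual: grad f(x) + sum_i lambda_i a_i = (0, 0)
  -> stationarity OK
Primal feasibility (all g_i <= 0): OK
Dual feasibility (all lambda_i >= 0): OK
Complementary slackness (lambda_i * g_i(x) = 0 for all i): FAILS

Verdict: the first failing condition is complementary_slackness -> comp.

comp


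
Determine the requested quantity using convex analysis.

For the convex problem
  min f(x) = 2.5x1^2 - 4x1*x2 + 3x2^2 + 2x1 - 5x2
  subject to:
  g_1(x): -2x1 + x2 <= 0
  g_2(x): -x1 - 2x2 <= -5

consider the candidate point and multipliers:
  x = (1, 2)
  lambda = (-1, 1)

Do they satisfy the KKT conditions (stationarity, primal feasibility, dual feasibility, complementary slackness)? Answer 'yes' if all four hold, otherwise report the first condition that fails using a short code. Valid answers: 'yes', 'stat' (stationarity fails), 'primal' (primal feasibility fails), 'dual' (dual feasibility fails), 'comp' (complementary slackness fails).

Gradient of f: grad f(x) = Q x + c = (-1, 3)
Constraint values g_i(x) = a_i^T x - b_i:
  g_1((1, 2)) = 0
  g_2((1, 2)) = 0
Stationarity residual: grad f(x) + sum_i lambda_i a_i = (0, 0)
  -> stationarity OK
Primal feasibility (all g_i <= 0): OK
Dual feasibility (all lambda_i >= 0): FAILS
Complementary slackness (lambda_i * g_i(x) = 0 for all i): OK

Verdict: the first failing condition is dual_feasibility -> dual.

dual


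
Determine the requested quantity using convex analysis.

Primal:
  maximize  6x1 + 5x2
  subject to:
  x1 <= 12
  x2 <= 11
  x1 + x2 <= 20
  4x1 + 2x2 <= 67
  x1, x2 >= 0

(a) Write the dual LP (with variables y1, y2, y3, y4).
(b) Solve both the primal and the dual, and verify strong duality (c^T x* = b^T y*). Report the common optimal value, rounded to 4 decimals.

The standard primal-dual pair for 'max c^T x s.t. A x <= b, x >= 0' is:
  Dual:  min b^T y  s.t.  A^T y >= c,  y >= 0.

So the dual LP is:
  minimize  12y1 + 11y2 + 20y3 + 67y4
  subject to:
    y1 + y3 + 4y4 >= 6
    y2 + y3 + 2y4 >= 5
    y1, y2, y3, y4 >= 0

Solving the primal: x* = (12, 8).
  primal value c^T x* = 112.
Solving the dual: y* = (1, 0, 5, 0).
  dual value b^T y* = 112.
Strong duality: c^T x* = b^T y*. Confirmed.

112


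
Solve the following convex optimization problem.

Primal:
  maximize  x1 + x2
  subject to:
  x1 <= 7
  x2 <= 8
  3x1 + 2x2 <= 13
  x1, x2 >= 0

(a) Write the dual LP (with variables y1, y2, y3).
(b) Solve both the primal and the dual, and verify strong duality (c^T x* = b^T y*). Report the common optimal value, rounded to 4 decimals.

The standard primal-dual pair for 'max c^T x s.t. A x <= b, x >= 0' is:
  Dual:  min b^T y  s.t.  A^T y >= c,  y >= 0.

So the dual LP is:
  minimize  7y1 + 8y2 + 13y3
  subject to:
    y1 + 3y3 >= 1
    y2 + 2y3 >= 1
    y1, y2, y3 >= 0

Solving the primal: x* = (0, 6.5).
  primal value c^T x* = 6.5.
Solving the dual: y* = (0, 0, 0.5).
  dual value b^T y* = 6.5.
Strong duality: c^T x* = b^T y*. Confirmed.

6.5


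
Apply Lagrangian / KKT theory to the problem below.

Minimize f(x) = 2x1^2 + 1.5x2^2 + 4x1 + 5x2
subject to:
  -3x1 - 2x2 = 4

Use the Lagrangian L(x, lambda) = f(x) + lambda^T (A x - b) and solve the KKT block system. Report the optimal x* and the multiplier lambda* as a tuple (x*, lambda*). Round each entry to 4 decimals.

Form the Lagrangian:
  L(x, lambda) = (1/2) x^T Q x + c^T x + lambda^T (A x - b)
Stationarity (grad_x L = 0): Q x + c + A^T lambda = 0.
Primal feasibility: A x = b.

This gives the KKT block system:
  [ Q   A^T ] [ x     ]   [-c ]
  [ A    0  ] [ lambda ] = [ b ]

Solving the linear system:
  x*      = (-0.5116, -1.2326)
  lambda* = (0.6512)
  f(x*)   = -5.407

x* = (-0.5116, -1.2326), lambda* = (0.6512)


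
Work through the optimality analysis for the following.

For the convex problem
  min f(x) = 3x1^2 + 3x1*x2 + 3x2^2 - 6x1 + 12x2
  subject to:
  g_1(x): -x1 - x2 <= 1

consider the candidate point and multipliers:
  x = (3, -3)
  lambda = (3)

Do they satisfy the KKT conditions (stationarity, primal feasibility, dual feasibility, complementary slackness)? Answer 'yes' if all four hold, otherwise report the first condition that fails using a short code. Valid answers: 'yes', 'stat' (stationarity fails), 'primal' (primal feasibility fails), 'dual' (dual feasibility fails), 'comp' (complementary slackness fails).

Gradient of f: grad f(x) = Q x + c = (3, 3)
Constraint values g_i(x) = a_i^T x - b_i:
  g_1((3, -3)) = -1
Stationarity residual: grad f(x) + sum_i lambda_i a_i = (0, 0)
  -> stationarity OK
Primal feasibility (all g_i <= 0): OK
Dual feasibility (all lambda_i >= 0): OK
Complementary slackness (lambda_i * g_i(x) = 0 for all i): FAILS

Verdict: the first failing condition is complementary_slackness -> comp.

comp


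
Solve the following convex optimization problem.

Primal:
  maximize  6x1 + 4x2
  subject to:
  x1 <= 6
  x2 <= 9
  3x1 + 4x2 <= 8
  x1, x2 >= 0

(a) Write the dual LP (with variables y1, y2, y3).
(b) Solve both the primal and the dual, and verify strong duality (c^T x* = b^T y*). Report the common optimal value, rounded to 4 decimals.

The standard primal-dual pair for 'max c^T x s.t. A x <= b, x >= 0' is:
  Dual:  min b^T y  s.t.  A^T y >= c,  y >= 0.

So the dual LP is:
  minimize  6y1 + 9y2 + 8y3
  subject to:
    y1 + 3y3 >= 6
    y2 + 4y3 >= 4
    y1, y2, y3 >= 0

Solving the primal: x* = (2.6667, 0).
  primal value c^T x* = 16.
Solving the dual: y* = (0, 0, 2).
  dual value b^T y* = 16.
Strong duality: c^T x* = b^T y*. Confirmed.

16


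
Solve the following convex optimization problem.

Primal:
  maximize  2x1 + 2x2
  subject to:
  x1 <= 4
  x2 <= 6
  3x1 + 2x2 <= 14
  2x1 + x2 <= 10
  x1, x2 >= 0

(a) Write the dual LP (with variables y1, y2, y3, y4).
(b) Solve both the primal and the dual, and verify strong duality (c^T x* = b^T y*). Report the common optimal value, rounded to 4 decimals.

The standard primal-dual pair for 'max c^T x s.t. A x <= b, x >= 0' is:
  Dual:  min b^T y  s.t.  A^T y >= c,  y >= 0.

So the dual LP is:
  minimize  4y1 + 6y2 + 14y3 + 10y4
  subject to:
    y1 + 3y3 + 2y4 >= 2
    y2 + 2y3 + y4 >= 2
    y1, y2, y3, y4 >= 0

Solving the primal: x* = (0.6667, 6).
  primal value c^T x* = 13.3333.
Solving the dual: y* = (0, 0.6667, 0.6667, 0).
  dual value b^T y* = 13.3333.
Strong duality: c^T x* = b^T y*. Confirmed.

13.3333


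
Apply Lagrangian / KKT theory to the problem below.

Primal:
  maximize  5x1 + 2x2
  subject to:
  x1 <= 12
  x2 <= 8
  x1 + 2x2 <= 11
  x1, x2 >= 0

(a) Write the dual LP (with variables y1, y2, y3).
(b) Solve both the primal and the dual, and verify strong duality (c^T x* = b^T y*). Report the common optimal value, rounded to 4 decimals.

The standard primal-dual pair for 'max c^T x s.t. A x <= b, x >= 0' is:
  Dual:  min b^T y  s.t.  A^T y >= c,  y >= 0.

So the dual LP is:
  minimize  12y1 + 8y2 + 11y3
  subject to:
    y1 + y3 >= 5
    y2 + 2y3 >= 2
    y1, y2, y3 >= 0

Solving the primal: x* = (11, 0).
  primal value c^T x* = 55.
Solving the dual: y* = (0, 0, 5).
  dual value b^T y* = 55.
Strong duality: c^T x* = b^T y*. Confirmed.

55


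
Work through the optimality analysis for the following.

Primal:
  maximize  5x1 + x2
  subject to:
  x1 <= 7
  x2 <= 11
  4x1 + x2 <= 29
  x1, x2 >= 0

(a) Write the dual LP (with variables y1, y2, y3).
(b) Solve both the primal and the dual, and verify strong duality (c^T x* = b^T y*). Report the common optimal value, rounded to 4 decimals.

The standard primal-dual pair for 'max c^T x s.t. A x <= b, x >= 0' is:
  Dual:  min b^T y  s.t.  A^T y >= c,  y >= 0.

So the dual LP is:
  minimize  7y1 + 11y2 + 29y3
  subject to:
    y1 + 4y3 >= 5
    y2 + y3 >= 1
    y1, y2, y3 >= 0

Solving the primal: x* = (7, 1).
  primal value c^T x* = 36.
Solving the dual: y* = (1, 0, 1).
  dual value b^T y* = 36.
Strong duality: c^T x* = b^T y*. Confirmed.

36


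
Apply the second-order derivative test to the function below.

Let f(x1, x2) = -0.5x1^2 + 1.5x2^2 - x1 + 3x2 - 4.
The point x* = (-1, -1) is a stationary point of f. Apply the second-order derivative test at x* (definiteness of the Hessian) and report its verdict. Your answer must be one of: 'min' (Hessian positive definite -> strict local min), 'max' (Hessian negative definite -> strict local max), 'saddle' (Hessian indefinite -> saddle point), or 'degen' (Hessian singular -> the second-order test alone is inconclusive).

Compute the Hessian H = grad^2 f:
  H = [[-1, 0], [0, 3]]
Verify stationarity: grad f(x*) = H x* + g = (0, 0).
Eigenvalues of H: -1, 3.
Eigenvalues have mixed signs, so H is indefinite -> x* is a saddle point.

saddle


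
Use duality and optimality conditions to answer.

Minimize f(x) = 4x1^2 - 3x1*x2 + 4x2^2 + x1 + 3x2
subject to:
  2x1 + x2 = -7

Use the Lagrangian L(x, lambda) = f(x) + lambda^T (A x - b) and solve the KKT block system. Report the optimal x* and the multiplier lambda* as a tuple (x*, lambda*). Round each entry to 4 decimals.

Form the Lagrangian:
  L(x, lambda) = (1/2) x^T Q x + c^T x + lambda^T (A x - b)
Stationarity (grad_x L = 0): Q x + c + A^T lambda = 0.
Primal feasibility: A x = b.

This gives the KKT block system:
  [ Q   A^T ] [ x     ]   [-c ]
  [ A    0  ] [ lambda ] = [ b ]

Solving the linear system:
  x*      = (-2.4615, -2.0769)
  lambda* = (6.2308)
  f(x*)   = 17.4615

x* = (-2.4615, -2.0769), lambda* = (6.2308)


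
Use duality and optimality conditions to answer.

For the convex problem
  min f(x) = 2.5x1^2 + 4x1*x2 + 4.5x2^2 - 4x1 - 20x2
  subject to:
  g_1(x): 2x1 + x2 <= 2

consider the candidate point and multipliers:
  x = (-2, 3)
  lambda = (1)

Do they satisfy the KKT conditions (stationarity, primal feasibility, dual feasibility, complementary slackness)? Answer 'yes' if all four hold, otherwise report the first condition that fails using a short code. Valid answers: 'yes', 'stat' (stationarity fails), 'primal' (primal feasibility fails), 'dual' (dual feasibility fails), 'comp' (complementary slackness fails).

Gradient of f: grad f(x) = Q x + c = (-2, -1)
Constraint values g_i(x) = a_i^T x - b_i:
  g_1((-2, 3)) = -3
Stationarity residual: grad f(x) + sum_i lambda_i a_i = (0, 0)
  -> stationarity OK
Primal feasibility (all g_i <= 0): OK
Dual feasibility (all lambda_i >= 0): OK
Complementary slackness (lambda_i * g_i(x) = 0 for all i): FAILS

Verdict: the first failing condition is complementary_slackness -> comp.

comp


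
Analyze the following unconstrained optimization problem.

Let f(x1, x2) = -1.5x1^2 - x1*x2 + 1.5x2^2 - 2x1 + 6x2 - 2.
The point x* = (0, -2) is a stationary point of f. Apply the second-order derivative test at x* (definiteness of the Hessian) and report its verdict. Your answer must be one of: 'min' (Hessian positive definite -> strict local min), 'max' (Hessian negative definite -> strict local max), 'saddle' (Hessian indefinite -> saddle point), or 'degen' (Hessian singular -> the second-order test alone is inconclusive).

Compute the Hessian H = grad^2 f:
  H = [[-3, -1], [-1, 3]]
Verify stationarity: grad f(x*) = H x* + g = (0, 0).
Eigenvalues of H: -3.1623, 3.1623.
Eigenvalues have mixed signs, so H is indefinite -> x* is a saddle point.

saddle


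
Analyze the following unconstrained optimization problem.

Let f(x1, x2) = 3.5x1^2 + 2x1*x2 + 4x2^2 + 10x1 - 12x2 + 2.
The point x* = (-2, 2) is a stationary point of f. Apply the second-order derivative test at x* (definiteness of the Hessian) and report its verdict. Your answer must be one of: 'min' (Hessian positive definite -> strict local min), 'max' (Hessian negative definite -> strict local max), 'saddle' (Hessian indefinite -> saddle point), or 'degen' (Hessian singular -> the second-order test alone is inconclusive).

Compute the Hessian H = grad^2 f:
  H = [[7, 2], [2, 8]]
Verify stationarity: grad f(x*) = H x* + g = (0, 0).
Eigenvalues of H: 5.4384, 9.5616.
Both eigenvalues > 0, so H is positive definite -> x* is a strict local min.

min


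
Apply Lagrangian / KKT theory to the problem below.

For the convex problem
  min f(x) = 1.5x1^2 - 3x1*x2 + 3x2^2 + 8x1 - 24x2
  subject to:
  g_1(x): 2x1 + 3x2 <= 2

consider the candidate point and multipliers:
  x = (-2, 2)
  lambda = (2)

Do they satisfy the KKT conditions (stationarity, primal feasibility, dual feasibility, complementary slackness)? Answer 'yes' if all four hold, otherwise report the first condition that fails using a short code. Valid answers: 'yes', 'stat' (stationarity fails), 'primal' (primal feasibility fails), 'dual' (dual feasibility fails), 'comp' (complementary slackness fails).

Gradient of f: grad f(x) = Q x + c = (-4, -6)
Constraint values g_i(x) = a_i^T x - b_i:
  g_1((-2, 2)) = 0
Stationarity residual: grad f(x) + sum_i lambda_i a_i = (0, 0)
  -> stationarity OK
Primal feasibility (all g_i <= 0): OK
Dual feasibility (all lambda_i >= 0): OK
Complementary slackness (lambda_i * g_i(x) = 0 for all i): OK

Verdict: yes, KKT holds.

yes


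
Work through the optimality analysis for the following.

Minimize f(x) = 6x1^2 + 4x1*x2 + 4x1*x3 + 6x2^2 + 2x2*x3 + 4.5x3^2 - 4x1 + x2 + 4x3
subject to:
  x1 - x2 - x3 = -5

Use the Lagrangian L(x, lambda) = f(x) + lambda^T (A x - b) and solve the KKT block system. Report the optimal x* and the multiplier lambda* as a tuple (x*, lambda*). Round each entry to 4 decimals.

Form the Lagrangian:
  L(x, lambda) = (1/2) x^T Q x + c^T x + lambda^T (A x - b)
Stationarity (grad_x L = 0): Q x + c + A^T lambda = 0.
Primal feasibility: A x = b.

This gives the KKT block system:
  [ Q   A^T ] [ x     ]   [-c ]
  [ A    0  ] [ lambda ] = [ b ]

Solving the linear system:
  x*      = (-1.8896, 1.4572, 1.6532)
  lambda* = (14.2342)
  f(x*)   = 43.3998

x* = (-1.8896, 1.4572, 1.6532), lambda* = (14.2342)


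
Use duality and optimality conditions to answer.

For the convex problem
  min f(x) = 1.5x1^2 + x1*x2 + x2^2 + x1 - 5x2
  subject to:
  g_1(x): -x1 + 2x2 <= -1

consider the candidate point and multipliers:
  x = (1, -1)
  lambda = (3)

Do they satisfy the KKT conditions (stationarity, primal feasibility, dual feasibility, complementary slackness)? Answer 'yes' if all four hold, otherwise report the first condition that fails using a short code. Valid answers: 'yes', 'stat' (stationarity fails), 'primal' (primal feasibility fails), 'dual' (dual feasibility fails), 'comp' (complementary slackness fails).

Gradient of f: grad f(x) = Q x + c = (3, -6)
Constraint values g_i(x) = a_i^T x - b_i:
  g_1((1, -1)) = -2
Stationarity residual: grad f(x) + sum_i lambda_i a_i = (0, 0)
  -> stationarity OK
Primal feasibility (all g_i <= 0): OK
Dual feasibility (all lambda_i >= 0): OK
Complementary slackness (lambda_i * g_i(x) = 0 for all i): FAILS

Verdict: the first failing condition is complementary_slackness -> comp.

comp


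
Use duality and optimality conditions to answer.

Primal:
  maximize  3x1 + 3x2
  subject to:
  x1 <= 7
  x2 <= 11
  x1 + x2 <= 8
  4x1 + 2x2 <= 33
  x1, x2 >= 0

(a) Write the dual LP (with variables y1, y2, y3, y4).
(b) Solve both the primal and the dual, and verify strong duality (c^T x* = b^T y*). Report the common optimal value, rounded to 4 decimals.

The standard primal-dual pair for 'max c^T x s.t. A x <= b, x >= 0' is:
  Dual:  min b^T y  s.t.  A^T y >= c,  y >= 0.

So the dual LP is:
  minimize  7y1 + 11y2 + 8y3 + 33y4
  subject to:
    y1 + y3 + 4y4 >= 3
    y2 + y3 + 2y4 >= 3
    y1, y2, y3, y4 >= 0

Solving the primal: x* = (7, 1).
  primal value c^T x* = 24.
Solving the dual: y* = (0, 0, 3, 0).
  dual value b^T y* = 24.
Strong duality: c^T x* = b^T y*. Confirmed.

24


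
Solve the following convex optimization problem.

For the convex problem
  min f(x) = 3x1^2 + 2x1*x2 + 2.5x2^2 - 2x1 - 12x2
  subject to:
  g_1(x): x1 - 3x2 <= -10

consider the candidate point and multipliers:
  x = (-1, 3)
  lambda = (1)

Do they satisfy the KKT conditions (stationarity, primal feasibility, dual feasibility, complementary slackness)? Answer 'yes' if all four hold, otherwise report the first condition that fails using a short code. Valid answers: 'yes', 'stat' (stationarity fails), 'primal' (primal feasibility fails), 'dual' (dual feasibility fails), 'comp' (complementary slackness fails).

Gradient of f: grad f(x) = Q x + c = (-2, 1)
Constraint values g_i(x) = a_i^T x - b_i:
  g_1((-1, 3)) = 0
Stationarity residual: grad f(x) + sum_i lambda_i a_i = (-1, -2)
  -> stationarity FAILS
Primal feasibility (all g_i <= 0): OK
Dual feasibility (all lambda_i >= 0): OK
Complementary slackness (lambda_i * g_i(x) = 0 for all i): OK

Verdict: the first failing condition is stationarity -> stat.

stat


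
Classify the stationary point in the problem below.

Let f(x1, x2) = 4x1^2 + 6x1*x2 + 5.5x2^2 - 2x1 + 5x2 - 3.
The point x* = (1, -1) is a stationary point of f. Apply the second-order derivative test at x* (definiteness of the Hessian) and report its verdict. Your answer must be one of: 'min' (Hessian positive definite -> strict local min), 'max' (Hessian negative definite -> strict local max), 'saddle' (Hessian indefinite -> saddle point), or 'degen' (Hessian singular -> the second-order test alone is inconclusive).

Compute the Hessian H = grad^2 f:
  H = [[8, 6], [6, 11]]
Verify stationarity: grad f(x*) = H x* + g = (0, 0).
Eigenvalues of H: 3.3153, 15.6847.
Both eigenvalues > 0, so H is positive definite -> x* is a strict local min.

min


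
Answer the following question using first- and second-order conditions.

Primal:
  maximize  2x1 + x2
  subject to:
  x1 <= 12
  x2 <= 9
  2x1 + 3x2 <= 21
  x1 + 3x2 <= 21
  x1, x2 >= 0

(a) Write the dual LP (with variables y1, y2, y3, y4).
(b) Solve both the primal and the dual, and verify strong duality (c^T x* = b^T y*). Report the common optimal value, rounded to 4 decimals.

The standard primal-dual pair for 'max c^T x s.t. A x <= b, x >= 0' is:
  Dual:  min b^T y  s.t.  A^T y >= c,  y >= 0.

So the dual LP is:
  minimize  12y1 + 9y2 + 21y3 + 21y4
  subject to:
    y1 + 2y3 + y4 >= 2
    y2 + 3y3 + 3y4 >= 1
    y1, y2, y3, y4 >= 0

Solving the primal: x* = (10.5, 0).
  primal value c^T x* = 21.
Solving the dual: y* = (0, 0, 1, 0).
  dual value b^T y* = 21.
Strong duality: c^T x* = b^T y*. Confirmed.

21


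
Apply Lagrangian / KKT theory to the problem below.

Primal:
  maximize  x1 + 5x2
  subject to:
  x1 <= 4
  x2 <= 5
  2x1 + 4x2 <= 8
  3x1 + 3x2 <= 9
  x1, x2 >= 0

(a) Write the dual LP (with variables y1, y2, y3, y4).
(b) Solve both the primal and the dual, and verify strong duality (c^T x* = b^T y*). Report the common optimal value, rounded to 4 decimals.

The standard primal-dual pair for 'max c^T x s.t. A x <= b, x >= 0' is:
  Dual:  min b^T y  s.t.  A^T y >= c,  y >= 0.

So the dual LP is:
  minimize  4y1 + 5y2 + 8y3 + 9y4
  subject to:
    y1 + 2y3 + 3y4 >= 1
    y2 + 4y3 + 3y4 >= 5
    y1, y2, y3, y4 >= 0

Solving the primal: x* = (0, 2).
  primal value c^T x* = 10.
Solving the dual: y* = (0, 0, 1.25, 0).
  dual value b^T y* = 10.
Strong duality: c^T x* = b^T y*. Confirmed.

10


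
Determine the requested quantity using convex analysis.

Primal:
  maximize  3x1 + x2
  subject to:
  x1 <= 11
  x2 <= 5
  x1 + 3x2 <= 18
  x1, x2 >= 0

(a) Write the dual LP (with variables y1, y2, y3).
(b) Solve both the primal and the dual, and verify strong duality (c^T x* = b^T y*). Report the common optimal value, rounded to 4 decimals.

The standard primal-dual pair for 'max c^T x s.t. A x <= b, x >= 0' is:
  Dual:  min b^T y  s.t.  A^T y >= c,  y >= 0.

So the dual LP is:
  minimize  11y1 + 5y2 + 18y3
  subject to:
    y1 + y3 >= 3
    y2 + 3y3 >= 1
    y1, y2, y3 >= 0

Solving the primal: x* = (11, 2.3333).
  primal value c^T x* = 35.3333.
Solving the dual: y* = (2.6667, 0, 0.3333).
  dual value b^T y* = 35.3333.
Strong duality: c^T x* = b^T y*. Confirmed.

35.3333


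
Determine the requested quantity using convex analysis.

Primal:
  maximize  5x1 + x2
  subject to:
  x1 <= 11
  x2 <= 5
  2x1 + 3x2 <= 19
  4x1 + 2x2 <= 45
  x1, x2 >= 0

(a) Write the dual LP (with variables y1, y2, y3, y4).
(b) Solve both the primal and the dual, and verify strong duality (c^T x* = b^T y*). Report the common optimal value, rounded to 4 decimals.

The standard primal-dual pair for 'max c^T x s.t. A x <= b, x >= 0' is:
  Dual:  min b^T y  s.t.  A^T y >= c,  y >= 0.

So the dual LP is:
  minimize  11y1 + 5y2 + 19y3 + 45y4
  subject to:
    y1 + 2y3 + 4y4 >= 5
    y2 + 3y3 + 2y4 >= 1
    y1, y2, y3, y4 >= 0

Solving the primal: x* = (9.5, 0).
  primal value c^T x* = 47.5.
Solving the dual: y* = (0, 0, 2.5, 0).
  dual value b^T y* = 47.5.
Strong duality: c^T x* = b^T y*. Confirmed.

47.5


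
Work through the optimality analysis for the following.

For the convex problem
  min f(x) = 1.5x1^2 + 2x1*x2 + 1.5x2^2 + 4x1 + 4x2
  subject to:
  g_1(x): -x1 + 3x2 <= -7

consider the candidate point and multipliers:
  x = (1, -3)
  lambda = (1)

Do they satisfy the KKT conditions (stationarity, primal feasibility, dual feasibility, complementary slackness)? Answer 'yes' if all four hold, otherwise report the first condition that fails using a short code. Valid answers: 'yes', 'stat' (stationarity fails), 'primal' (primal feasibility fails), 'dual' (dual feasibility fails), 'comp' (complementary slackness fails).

Gradient of f: grad f(x) = Q x + c = (1, -3)
Constraint values g_i(x) = a_i^T x - b_i:
  g_1((1, -3)) = -3
Stationarity residual: grad f(x) + sum_i lambda_i a_i = (0, 0)
  -> stationarity OK
Primal feasibility (all g_i <= 0): OK
Dual feasibility (all lambda_i >= 0): OK
Complementary slackness (lambda_i * g_i(x) = 0 for all i): FAILS

Verdict: the first failing condition is complementary_slackness -> comp.

comp


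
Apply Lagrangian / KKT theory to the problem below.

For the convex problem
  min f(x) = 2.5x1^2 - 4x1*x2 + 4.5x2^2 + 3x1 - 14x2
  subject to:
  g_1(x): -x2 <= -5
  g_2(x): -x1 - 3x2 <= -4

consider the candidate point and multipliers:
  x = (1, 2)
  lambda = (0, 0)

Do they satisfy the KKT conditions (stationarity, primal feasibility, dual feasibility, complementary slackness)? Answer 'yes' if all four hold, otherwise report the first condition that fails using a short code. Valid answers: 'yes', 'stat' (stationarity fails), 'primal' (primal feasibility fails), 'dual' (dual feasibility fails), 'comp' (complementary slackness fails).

Gradient of f: grad f(x) = Q x + c = (0, 0)
Constraint values g_i(x) = a_i^T x - b_i:
  g_1((1, 2)) = 3
  g_2((1, 2)) = -3
Stationarity residual: grad f(x) + sum_i lambda_i a_i = (0, 0)
  -> stationarity OK
Primal feasibility (all g_i <= 0): FAILS
Dual feasibility (all lambda_i >= 0): OK
Complementary slackness (lambda_i * g_i(x) = 0 for all i): OK

Verdict: the first failing condition is primal_feasibility -> primal.

primal


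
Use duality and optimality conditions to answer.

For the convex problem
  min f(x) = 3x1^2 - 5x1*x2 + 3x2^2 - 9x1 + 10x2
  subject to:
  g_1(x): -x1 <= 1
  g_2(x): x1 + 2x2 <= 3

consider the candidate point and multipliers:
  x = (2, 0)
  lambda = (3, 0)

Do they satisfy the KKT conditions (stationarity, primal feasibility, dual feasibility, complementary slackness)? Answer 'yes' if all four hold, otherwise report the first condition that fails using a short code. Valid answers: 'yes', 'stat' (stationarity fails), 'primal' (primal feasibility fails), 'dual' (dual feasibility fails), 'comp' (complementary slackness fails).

Gradient of f: grad f(x) = Q x + c = (3, 0)
Constraint values g_i(x) = a_i^T x - b_i:
  g_1((2, 0)) = -3
  g_2((2, 0)) = -1
Stationarity residual: grad f(x) + sum_i lambda_i a_i = (0, 0)
  -> stationarity OK
Primal feasibility (all g_i <= 0): OK
Dual feasibility (all lambda_i >= 0): OK
Complementary slackness (lambda_i * g_i(x) = 0 for all i): FAILS

Verdict: the first failing condition is complementary_slackness -> comp.

comp


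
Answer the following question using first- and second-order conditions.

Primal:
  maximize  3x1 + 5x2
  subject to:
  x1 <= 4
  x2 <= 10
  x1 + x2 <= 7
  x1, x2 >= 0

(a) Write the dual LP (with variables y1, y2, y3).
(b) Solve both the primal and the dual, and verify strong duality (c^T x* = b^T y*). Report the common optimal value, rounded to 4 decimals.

The standard primal-dual pair for 'max c^T x s.t. A x <= b, x >= 0' is:
  Dual:  min b^T y  s.t.  A^T y >= c,  y >= 0.

So the dual LP is:
  minimize  4y1 + 10y2 + 7y3
  subject to:
    y1 + y3 >= 3
    y2 + y3 >= 5
    y1, y2, y3 >= 0

Solving the primal: x* = (0, 7).
  primal value c^T x* = 35.
Solving the dual: y* = (0, 0, 5).
  dual value b^T y* = 35.
Strong duality: c^T x* = b^T y*. Confirmed.

35


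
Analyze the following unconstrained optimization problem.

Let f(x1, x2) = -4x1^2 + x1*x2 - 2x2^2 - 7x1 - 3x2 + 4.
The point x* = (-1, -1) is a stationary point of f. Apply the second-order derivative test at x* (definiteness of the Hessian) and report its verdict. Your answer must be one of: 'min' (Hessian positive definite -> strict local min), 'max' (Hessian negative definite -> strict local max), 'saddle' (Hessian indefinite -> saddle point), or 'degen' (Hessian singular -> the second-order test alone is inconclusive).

Compute the Hessian H = grad^2 f:
  H = [[-8, 1], [1, -4]]
Verify stationarity: grad f(x*) = H x* + g = (0, 0).
Eigenvalues of H: -8.2361, -3.7639.
Both eigenvalues < 0, so H is negative definite -> x* is a strict local max.

max
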